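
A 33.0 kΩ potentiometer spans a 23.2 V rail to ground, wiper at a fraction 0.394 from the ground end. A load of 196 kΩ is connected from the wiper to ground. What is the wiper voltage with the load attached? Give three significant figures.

V ≈ 8.79 V

The wiper splits the pot into (1−α)R = 20.00 kΩ above and αR = 13.00 kΩ below.
Lower section ‖ load = 12.19 kΩ.
V_wiper = 23.2 × 12.19/(20.00 + 12.19) = 8.79 V.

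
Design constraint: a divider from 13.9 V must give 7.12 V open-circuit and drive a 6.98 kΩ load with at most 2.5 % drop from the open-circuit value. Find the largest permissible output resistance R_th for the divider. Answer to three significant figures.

R_th ≤ 179 Ω

Loading drop = R_th/(R_th + R_L) ≤ 0.0250, so R_th ≤ R_L · ε/(1−ε) = 6.98 kΩ × 0.0250/0.9750 = 179 Ω.
(Any R1, R2 with R2/(R1+R2) = 0.512 and R1‖R2 ≤ 179 Ω will meet the spec.)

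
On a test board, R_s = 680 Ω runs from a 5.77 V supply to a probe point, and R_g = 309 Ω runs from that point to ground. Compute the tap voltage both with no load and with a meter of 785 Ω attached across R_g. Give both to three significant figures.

Open-circuit: V = 5.77 × 309/(680 + 309) = 1.80 V.
With the load, R_g becomes R_g‖R_L = 221.7 Ω, so V = 5.77 × 221.7/901.7 = 1.42 V.

Unloaded: 1.80 V; loaded: 1.42 V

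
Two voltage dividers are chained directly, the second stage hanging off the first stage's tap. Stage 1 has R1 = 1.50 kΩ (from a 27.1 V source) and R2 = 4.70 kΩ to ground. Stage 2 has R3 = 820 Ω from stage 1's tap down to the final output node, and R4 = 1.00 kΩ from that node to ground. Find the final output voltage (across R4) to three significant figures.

V_out ≈ 6.95 V

Stage 2 presents R3+R4 = 1820 Ω as a load on stage 1's tap.
Stage 1's lower leg becomes R2‖(R3+R4) = 1312 Ω, so V_mid = 27.1 × 1312/2812 = 12.64 V.
Stage 2 is itself unloaded: V_out = V_mid × R4/(R3+R4) = 12.64 × 1000/1820 = 6.95 V.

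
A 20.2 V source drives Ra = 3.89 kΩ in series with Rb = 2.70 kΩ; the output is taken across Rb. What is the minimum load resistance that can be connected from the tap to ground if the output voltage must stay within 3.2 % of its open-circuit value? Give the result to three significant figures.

R_L(min) ≈ 48.2 kΩ

Output resistance R_th = Ra‖Rb = (3.89 × 2.70)/6.590 = 1.594 kΩ.
The fractional drop is R_th/(R_th + R_L); requiring this ≤ 0.0320 gives R_L ≥ R_th(1/0.0320 − 1) = 1.594 × 30.25 = 48.2 kΩ.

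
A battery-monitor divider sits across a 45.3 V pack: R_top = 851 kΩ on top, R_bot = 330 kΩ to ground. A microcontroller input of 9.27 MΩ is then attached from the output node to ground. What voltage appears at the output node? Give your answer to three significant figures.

V_out ≈ 12.3 V

The load sits in parallel with R_bot: R_bot‖R_L = (330 × 9270) / (330 + 9270) = 318.7 kΩ.
V_out = 45.3 × 318.7 / (851 + 318.7) = 45.3 × 318.7/1170 = 12.3 V.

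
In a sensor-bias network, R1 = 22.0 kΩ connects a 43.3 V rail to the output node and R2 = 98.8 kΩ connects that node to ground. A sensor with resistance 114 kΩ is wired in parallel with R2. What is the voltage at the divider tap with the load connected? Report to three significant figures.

The load sits in parallel with R2: R2‖R_L = (98.8 × 114) / (98.8 + 114) = 52.93 kΩ.
V_out = 43.3 × 52.93 / (22.0 + 52.93) = 43.3 × 52.93/74.93 = 30.6 V.

V_out ≈ 30.6 V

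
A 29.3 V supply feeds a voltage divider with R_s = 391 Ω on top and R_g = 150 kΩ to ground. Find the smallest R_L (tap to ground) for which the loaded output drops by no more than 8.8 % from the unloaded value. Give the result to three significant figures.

Output resistance R_th = R_s‖R_g = (391 × 150000)/150400 = 390.0 Ω.
The fractional drop is R_th/(R_th + R_L); requiring this ≤ 0.0880 gives R_L ≥ R_th(1/0.0880 − 1) = 390.0 × 10.36 = 4.04 kΩ.

R_L(min) ≈ 4.04 kΩ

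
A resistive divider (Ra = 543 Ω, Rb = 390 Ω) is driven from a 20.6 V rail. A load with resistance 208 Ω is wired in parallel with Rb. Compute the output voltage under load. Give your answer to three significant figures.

The load sits in parallel with Rb: Rb‖R_L = (390 × 208) / (390 + 208) = 135.7 Ω.
V_out = 20.6 × 135.7 / (543 + 135.7) = 20.6 × 135.7/678.7 = 4.12 V.

V_out ≈ 4.12 V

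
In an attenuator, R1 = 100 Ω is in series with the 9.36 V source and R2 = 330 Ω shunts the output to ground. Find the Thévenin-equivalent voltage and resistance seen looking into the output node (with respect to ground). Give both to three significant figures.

V_th is the open-circuit tap voltage: 9.36 × 330/(100 + 330) = 7.18 V.
With the supply zeroed, R1 and R2 appear in parallel from the tap: R_th = R1‖R2 = (100 × 330)/430.0 = 76.7 Ω.

V_th = 7.18 V, R_th = 76.7 Ω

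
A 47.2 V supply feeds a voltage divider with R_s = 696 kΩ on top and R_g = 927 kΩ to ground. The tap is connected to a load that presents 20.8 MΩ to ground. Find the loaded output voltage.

V_out ≈ 26.5 V

The load sits in parallel with R_g: R_g‖R_L = (927 × 20800) / (927 + 20800) = 887.4 kΩ.
V_out = 47.2 × 887.4 / (696 + 887.4) = 47.2 × 887.4/1583 = 26.5 V.
(Unloaded it would have been 27.0 V.)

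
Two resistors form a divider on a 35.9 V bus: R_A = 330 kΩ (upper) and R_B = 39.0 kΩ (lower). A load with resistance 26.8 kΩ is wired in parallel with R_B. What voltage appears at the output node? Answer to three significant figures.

V_out ≈ 1.65 V

The load sits in parallel with R_B: R_B‖R_L = (39.0 × 26.8) / (39.0 + 26.8) = 15.88 kΩ.
V_out = 35.9 × 15.88 / (330 + 15.88) = 35.9 × 15.88/345.9 = 1.65 V.
(Unloaded it would have been 3.79 V.)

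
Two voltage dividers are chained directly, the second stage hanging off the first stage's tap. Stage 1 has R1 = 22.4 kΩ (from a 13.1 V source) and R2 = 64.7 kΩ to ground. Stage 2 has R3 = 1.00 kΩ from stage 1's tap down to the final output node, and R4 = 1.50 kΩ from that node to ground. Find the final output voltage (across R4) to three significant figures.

Stage 2 presents R3+R4 = 2.500 kΩ as a load on stage 1's tap.
Stage 1's lower leg becomes R2‖(R3+R4) = 2.407 kΩ, so V_mid = 13.1 × 2.407/24.81 = 1.271 V.
Stage 2 is itself unloaded: V_out = V_mid × R4/(R3+R4) = 1.271 × 1.50/2.500 = 0.763 V.

V_out ≈ 0.763 V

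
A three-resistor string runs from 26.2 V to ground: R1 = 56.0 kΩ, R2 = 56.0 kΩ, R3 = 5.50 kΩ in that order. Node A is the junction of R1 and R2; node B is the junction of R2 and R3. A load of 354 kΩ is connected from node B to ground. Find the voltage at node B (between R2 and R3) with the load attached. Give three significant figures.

At node B, R3 is in parallel with the load: R3‖R_L = 5.416 kΩ.
Below node A the resistance is R2 + (R3‖R_L) = 61.42 kΩ, so V_A = 26.2 × 61.42/117.4 = 13.70 V.
Then V_B = V_A × (R3‖R_L)/(R2 + R3‖R_L) = 13.70 × 5.416/61.42 = 1.21 V.

V ≈ 1.21 V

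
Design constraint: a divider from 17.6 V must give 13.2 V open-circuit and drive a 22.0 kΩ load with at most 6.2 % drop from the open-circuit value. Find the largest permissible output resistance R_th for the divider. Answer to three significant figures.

Loading drop = R_th/(R_th + R_L) ≤ 0.0620, so R_th ≤ R_L · ε/(1−ε) = 22.0 kΩ × 0.0620/0.9380 = 1.45 kΩ.
(Any R1, R2 with R2/(R1+R2) = 0.750 and R1‖R2 ≤ 1.45 kΩ will meet the spec.)

R_th ≤ 1.45 kΩ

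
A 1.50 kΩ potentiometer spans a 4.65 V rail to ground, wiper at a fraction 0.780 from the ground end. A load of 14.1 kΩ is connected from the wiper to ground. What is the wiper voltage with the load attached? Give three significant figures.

The wiper splits the pot into (1−α)R = 330.0 Ω above and αR = 1170 Ω below.
Lower section ‖ load = 1080 Ω.
V_wiper = 4.65 × 1080/(330.0 + 1080) = 3.56 V.

V ≈ 3.56 V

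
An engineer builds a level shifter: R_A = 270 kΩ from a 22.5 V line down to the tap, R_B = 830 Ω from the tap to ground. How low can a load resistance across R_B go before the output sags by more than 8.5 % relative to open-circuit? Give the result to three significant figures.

R_L(min) ≈ 8.91 kΩ

Output resistance R_th = R_A‖R_B = (270000 × 830)/270800 = 827.5 Ω.
The fractional drop is R_th/(R_th + R_L); requiring this ≤ 0.0850 gives R_L ≥ R_th(1/0.0850 − 1) = 827.5 × 10.76 = 8.91 kΩ.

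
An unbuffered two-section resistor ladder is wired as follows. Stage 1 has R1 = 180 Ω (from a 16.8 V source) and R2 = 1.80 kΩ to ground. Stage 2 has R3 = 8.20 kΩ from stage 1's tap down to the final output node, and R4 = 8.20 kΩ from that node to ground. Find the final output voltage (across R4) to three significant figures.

Stage 2 presents R3+R4 = 16400 Ω as a load on stage 1's tap.
Stage 1's lower leg becomes R2‖(R3+R4) = 1622 Ω, so V_mid = 16.8 × 1622/1802 = 15.12 V.
Stage 2 is itself unloaded: V_out = V_mid × R4/(R3+R4) = 15.12 × 8200/16400 = 7.56 V.

V_out ≈ 7.56 V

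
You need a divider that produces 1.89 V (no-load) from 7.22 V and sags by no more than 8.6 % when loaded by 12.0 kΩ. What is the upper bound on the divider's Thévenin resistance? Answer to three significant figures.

R_th ≤ 1.13 kΩ

Loading drop = R_th/(R_th + R_L) ≤ 0.0860, so R_th ≤ R_L · ε/(1−ε) = 12.0 kΩ × 0.0860/0.9140 = 1.13 kΩ.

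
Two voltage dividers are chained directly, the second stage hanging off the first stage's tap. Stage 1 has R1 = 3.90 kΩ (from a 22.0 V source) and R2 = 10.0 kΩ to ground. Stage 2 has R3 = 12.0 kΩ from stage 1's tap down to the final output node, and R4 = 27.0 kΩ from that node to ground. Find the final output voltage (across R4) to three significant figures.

Stage 2 presents R3+R4 = 39.00 kΩ as a load on stage 1's tap.
Stage 1's lower leg becomes R2‖(R3+R4) = 7.959 kΩ, so V_mid = 22.0 × 7.959/11.86 = 14.77 V.
Stage 2 is itself unloaded: V_out = V_mid × R4/(R3+R4) = 14.77 × 27.0/39.00 = 10.2 V.

V_out ≈ 10.2 V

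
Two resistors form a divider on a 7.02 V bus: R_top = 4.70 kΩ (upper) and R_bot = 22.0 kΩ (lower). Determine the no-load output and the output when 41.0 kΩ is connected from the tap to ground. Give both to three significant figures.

Unloaded: 5.78 V; loaded: 5.29 V

Open-circuit: V = 7.02 × 22.0/(4.70 + 22.0) = 5.78 V.
With the load, R_bot becomes R_bot‖R_L = 14.32 kΩ, so V = 7.02 × 14.32/19.02 = 5.29 V.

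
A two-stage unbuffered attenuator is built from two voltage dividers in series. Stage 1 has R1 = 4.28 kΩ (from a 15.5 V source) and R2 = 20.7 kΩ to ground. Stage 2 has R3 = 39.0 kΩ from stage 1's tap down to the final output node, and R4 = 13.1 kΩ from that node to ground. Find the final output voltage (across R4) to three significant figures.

Stage 2 presents R3+R4 = 52.10 kΩ as a load on stage 1's tap.
Stage 1's lower leg becomes R2‖(R3+R4) = 14.81 kΩ, so V_mid = 15.5 × 14.81/19.09 = 12.03 V.
Stage 2 is itself unloaded: V_out = V_mid × R4/(R3+R4) = 12.03 × 13.1/52.10 = 3.02 V.

V_out ≈ 3.02 V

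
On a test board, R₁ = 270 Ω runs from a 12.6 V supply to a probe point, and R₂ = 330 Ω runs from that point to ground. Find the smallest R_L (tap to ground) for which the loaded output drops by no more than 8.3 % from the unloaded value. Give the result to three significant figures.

R_L(min) ≈ 1.64 kΩ

Output resistance R_th = R₁‖R₂ = (270 × 330)/600.0 = 148.5 Ω.
The fractional drop is R_th/(R_th + R_L); requiring this ≤ 0.0830 gives R_L ≥ R_th(1/0.0830 − 1) = 148.5 × 11.05 = 1.64 kΩ.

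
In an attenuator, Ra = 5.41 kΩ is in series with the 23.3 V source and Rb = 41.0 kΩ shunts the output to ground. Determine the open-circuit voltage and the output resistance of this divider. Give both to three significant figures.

V_th = 20.6 V, R_th = 4.78 kΩ

V_th is the open-circuit tap voltage: 23.3 × 41.0/(5.41 + 41.0) = 20.6 V.
With the supply zeroed, Ra and Rb appear in parallel from the tap: R_th = Ra‖Rb = (5.41 × 41.0)/46.41 = 4.78 kΩ.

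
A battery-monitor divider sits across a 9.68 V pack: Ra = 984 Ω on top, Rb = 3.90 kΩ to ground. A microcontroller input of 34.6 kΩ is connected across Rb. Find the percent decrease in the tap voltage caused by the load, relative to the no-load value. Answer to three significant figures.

The divider's output (Thévenin) resistance is Ra‖Rb = 785.7 Ω.
Fractional drop under load = R_th/(R_th + R_L) = 785.7 / (785.7 + 34600) = 0.02221.
So the output falls by 2.22 %.

2.22 %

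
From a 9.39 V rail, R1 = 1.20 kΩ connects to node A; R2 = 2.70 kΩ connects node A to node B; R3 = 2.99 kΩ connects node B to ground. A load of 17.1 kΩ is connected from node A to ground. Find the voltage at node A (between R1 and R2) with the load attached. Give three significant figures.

Below node A the series string R2+R3 = 5.690 kΩ sits in parallel with the 17.1 kΩ load: 4.269 kΩ.
V_A = 9.39 × 4.269/(1.20 + 4.269) = 7.33 V.

V ≈ 7.33 V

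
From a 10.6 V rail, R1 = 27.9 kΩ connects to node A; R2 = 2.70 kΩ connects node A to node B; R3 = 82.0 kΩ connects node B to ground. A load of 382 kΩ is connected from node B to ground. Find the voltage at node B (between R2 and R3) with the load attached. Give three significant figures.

At node B, R3 is in parallel with the load: R3‖R_L = 67.51 kΩ.
Below node A the resistance is R2 + (R3‖R_L) = 70.21 kΩ, so V_A = 10.6 × 70.21/98.11 = 7.586 V.
Then V_B = V_A × (R3‖R_L)/(R2 + R3‖R_L) = 7.586 × 67.51/70.21 = 7.29 V.

V ≈ 7.29 V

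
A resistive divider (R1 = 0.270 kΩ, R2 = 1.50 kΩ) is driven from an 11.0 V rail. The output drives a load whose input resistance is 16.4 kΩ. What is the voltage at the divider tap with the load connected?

The load sits in parallel with R2: R2‖R_L = (1500 × 16400) / (1500 + 16400) = 1374 Ω.
V_out = 11.0 × 1374 / (270 + 1374) = 11.0 × 1374/1644 = 9.19 V.

V_out ≈ 9.19 V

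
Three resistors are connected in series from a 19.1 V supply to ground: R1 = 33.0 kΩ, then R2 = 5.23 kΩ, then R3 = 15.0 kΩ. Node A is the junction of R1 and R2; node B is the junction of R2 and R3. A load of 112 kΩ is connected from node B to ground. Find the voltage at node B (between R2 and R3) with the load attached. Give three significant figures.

At node B, R3 is in parallel with the load: R3‖R_L = 13.23 kΩ.
Below node A the resistance is R2 + (R3‖R_L) = 18.46 kΩ, so V_A = 19.1 × 18.46/51.46 = 6.851 V.
Then V_B = V_A × (R3‖R_L)/(R2 + R3‖R_L) = 6.851 × 13.23/18.46 = 4.91 V.

V ≈ 4.91 V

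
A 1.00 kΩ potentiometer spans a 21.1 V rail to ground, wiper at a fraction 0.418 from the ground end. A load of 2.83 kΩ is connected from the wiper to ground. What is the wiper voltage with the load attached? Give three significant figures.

V ≈ 8.12 V

The wiper splits the pot into (1−α)R = 582.0 Ω above and αR = 418.0 Ω below.
Lower section ‖ load = 364.2 Ω.
V_wiper = 21.1 × 364.2/(582.0 + 364.2) = 8.12 V.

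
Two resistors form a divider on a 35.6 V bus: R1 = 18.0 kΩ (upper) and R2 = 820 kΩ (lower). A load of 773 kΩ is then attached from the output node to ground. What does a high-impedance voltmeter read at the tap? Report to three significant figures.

V_out ≈ 34.1 V

The load sits in parallel with R2: R2‖R_L = (820 × 773) / (820 + 773) = 397.9 kΩ.
V_out = 35.6 × 397.9 / (18.0 + 397.9) = 35.6 × 397.9/415.9 = 34.1 V.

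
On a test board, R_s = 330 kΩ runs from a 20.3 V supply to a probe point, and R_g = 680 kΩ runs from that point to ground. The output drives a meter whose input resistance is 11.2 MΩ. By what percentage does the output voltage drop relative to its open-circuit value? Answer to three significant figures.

The divider's output (Thévenin) resistance is R_s‖R_g = 222.2 kΩ.
Fractional drop under load = R_th/(R_th + R_L) = 222.2 / (222.2 + 11200) = 0.01945.
So the output falls by 1.95 %.

1.95 %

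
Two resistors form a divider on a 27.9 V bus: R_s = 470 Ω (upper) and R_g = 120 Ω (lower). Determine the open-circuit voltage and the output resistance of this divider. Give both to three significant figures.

V_th = 5.67 V, R_th = 95.6 Ω

V_th is the open-circuit tap voltage: 27.9 × 120/(470 + 120) = 5.67 V.
With the supply zeroed, R_s and R_g appear in parallel from the tap: R_th = R_s‖R_g = (470 × 120)/590.0 = 95.6 Ω.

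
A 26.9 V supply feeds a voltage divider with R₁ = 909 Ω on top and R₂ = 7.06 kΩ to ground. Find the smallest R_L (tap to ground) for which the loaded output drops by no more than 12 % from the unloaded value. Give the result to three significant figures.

Output resistance R_th = R₁‖R₂ = (909 × 7060)/7969 = 805.3 Ω.
The fractional drop is R_th/(R_th + R_L); requiring this ≤ 0.120 gives R_L ≥ R_th(1/0.120 − 1) = 805.3 × 7.333 = 5.91 kΩ.

R_L(min) ≈ 5.91 kΩ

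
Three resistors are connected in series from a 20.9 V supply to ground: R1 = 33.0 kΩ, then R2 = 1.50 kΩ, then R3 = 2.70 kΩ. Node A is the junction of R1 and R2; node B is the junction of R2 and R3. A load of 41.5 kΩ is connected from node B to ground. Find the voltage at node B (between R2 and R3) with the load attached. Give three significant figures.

V ≈ 1.43 V

At node B, R3 is in parallel with the load: R3‖R_L = 2.535 kΩ.
Below node A the resistance is R2 + (R3‖R_L) = 4.035 kΩ, so V_A = 20.9 × 4.035/37.04 = 2.277 V.
Then V_B = V_A × (R3‖R_L)/(R2 + R3‖R_L) = 2.277 × 2.535/4.035 = 1.43 V.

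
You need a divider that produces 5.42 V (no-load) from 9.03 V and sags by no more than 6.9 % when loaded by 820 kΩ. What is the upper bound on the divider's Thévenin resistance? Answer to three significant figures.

R_th ≤ 60.8 kΩ

Loading drop = R_th/(R_th + R_L) ≤ 0.0690, so R_th ≤ R_L · ε/(1−ε) = 820 kΩ × 0.0690/0.9310 = 60.8 kΩ.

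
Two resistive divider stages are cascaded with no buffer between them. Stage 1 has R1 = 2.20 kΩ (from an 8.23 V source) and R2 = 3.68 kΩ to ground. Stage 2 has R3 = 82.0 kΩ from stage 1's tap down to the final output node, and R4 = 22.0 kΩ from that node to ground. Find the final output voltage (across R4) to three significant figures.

Stage 2 presents R3+R4 = 104.0 kΩ as a load on stage 1's tap.
Stage 1's lower leg becomes R2‖(R3+R4) = 3.554 kΩ, so V_mid = 8.23 × 3.554/5.754 = 5.083 V.
Stage 2 is itself unloaded: V_out = V_mid × R4/(R3+R4) = 5.083 × 22.0/104.0 = 1.08 V.

V_out ≈ 1.08 V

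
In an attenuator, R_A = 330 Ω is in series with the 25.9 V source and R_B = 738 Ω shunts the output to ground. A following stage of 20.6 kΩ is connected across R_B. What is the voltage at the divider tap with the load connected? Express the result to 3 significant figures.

The load sits in parallel with R_B: R_B‖R_L = (738 × 20600) / (738 + 20600) = 712.5 Ω.
V_out = 25.9 × 712.5 / (330 + 712.5) = 25.9 × 712.5/1042 = 17.7 V.
(Unloaded it would have been 17.9 V.)

V_out ≈ 17.7 V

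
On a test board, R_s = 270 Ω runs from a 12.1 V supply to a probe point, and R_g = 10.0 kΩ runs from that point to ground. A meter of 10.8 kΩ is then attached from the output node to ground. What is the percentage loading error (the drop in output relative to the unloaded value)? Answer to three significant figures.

2.38 %

The divider's output (Thévenin) resistance is R_s‖R_g = 262.9 Ω.
Fractional drop under load = R_th/(R_th + R_L) = 262.9 / (262.9 + 10800) = 0.02376.
So the output falls by 2.38 %.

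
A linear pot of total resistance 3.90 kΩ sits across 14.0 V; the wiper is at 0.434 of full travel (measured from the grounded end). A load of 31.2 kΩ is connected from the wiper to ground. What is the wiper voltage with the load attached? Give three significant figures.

V ≈ 5.89 V

The wiper splits the pot into (1−α)R = 2.207 kΩ above and αR = 1.693 kΩ below.
Lower section ‖ load = 1.606 kΩ.
V_wiper = 14.0 × 1.606/(2.207 + 1.606) = 5.89 V.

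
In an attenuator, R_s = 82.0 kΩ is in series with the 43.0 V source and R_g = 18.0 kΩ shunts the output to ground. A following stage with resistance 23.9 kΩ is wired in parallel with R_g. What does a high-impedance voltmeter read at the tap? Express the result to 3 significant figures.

The load sits in parallel with R_g: R_g‖R_L = (18.0 × 23.9) / (18.0 + 23.9) = 10.27 kΩ.
V_out = 43.0 × 10.27 / (82.0 + 10.27) = 43.0 × 10.27/92.27 = 4.78 V.

V_out ≈ 4.78 V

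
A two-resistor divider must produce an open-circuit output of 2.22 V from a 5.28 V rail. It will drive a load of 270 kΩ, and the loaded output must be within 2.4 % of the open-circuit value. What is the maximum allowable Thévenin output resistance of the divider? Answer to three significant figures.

Loading drop = R_th/(R_th + R_L) ≤ 0.0240, so R_th ≤ R_L · ε/(1−ε) = 270 kΩ × 0.0240/0.9760 = 6.64 kΩ.
(Any R1, R2 with R2/(R1+R2) = 0.420 and R1‖R2 ≤ 6.64 kΩ will meet the spec.)

R_th ≤ 6.64 kΩ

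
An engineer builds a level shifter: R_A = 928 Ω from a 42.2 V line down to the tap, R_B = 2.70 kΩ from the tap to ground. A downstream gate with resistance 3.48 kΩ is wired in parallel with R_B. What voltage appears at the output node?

The load sits in parallel with R_B: R_B‖R_L = (2700 × 3480) / (2700 + 3480) = 1520 Ω.
V_out = 42.2 × 1520 / (928 + 1520) = 42.2 × 1520/2448 = 26.2 V.
(Unloaded it would have been 31.4 V.)

V_out ≈ 26.2 V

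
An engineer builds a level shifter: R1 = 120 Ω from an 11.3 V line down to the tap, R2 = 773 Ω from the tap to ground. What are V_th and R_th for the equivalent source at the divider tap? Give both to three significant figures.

V_th = 9.78 V, R_th = 104 Ω

V_th is the open-circuit tap voltage: 11.3 × 773/(120 + 773) = 9.78 V.
With the supply zeroed, R1 and R2 appear in parallel from the tap: R_th = R1‖R2 = (120 × 773)/893.0 = 104 Ω.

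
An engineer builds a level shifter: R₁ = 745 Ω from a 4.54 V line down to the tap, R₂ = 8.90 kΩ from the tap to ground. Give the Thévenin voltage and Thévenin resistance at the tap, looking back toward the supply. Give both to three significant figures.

V_th = 4.19 V, R_th = 687 Ω

V_th is the open-circuit tap voltage: 4.54 × 8900/(745 + 8900) = 4.19 V.
With the supply zeroed, R₁ and R₂ appear in parallel from the tap: R_th = R₁‖R₂ = (745 × 8900)/9645 = 687 Ω.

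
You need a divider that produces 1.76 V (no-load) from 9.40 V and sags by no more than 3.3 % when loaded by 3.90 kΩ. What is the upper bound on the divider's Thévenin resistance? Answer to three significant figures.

R_th ≤ 133 Ω

Loading drop = R_th/(R_th + R_L) ≤ 0.0330, so R_th ≤ R_L · ε/(1−ε) = 3.90 kΩ × 0.0330/0.9670 = 133 Ω.
(Any R1, R2 with R2/(R1+R2) = 0.187 and R1‖R2 ≤ 133 Ω will meet the spec.)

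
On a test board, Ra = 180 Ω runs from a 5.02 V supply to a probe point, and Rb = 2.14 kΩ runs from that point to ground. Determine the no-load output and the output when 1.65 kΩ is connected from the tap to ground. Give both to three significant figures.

Open-circuit: V = 5.02 × 2140/(180 + 2140) = 4.63 V.
With the load, Rb becomes Rb‖R_L = 931.7 Ω, so V = 5.02 × 931.7/1112 = 4.21 V.

Unloaded: 4.63 V; loaded: 4.21 V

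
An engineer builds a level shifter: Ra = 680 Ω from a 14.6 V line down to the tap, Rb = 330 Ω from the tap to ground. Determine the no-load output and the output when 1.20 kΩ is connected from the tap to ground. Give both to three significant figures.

Unloaded: 4.77 V; loaded: 4.03 V

Open-circuit: V = 14.6 × 330/(680 + 330) = 4.77 V.
With the load, Rb becomes Rb‖R_L = 258.8 Ω, so V = 14.6 × 258.8/938.8 = 4.03 V.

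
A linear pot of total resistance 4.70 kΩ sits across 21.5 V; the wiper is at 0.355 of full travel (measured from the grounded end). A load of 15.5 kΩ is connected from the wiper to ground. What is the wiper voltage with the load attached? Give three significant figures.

V ≈ 7.14 V

The wiper splits the pot into (1−α)R = 3.031 kΩ above and αR = 1.669 kΩ below.
Lower section ‖ load = 1.506 kΩ.
V_wiper = 21.5 × 1.506/(3.031 + 1.506) = 7.14 V.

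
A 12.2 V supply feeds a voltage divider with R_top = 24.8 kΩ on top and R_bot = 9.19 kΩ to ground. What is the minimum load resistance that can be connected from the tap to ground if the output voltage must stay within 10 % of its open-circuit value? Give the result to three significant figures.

Output resistance R_th = R_top‖R_bot = (24.8 × 9.19)/33.99 = 6.705 kΩ.
The fractional drop is R_th/(R_th + R_L); requiring this ≤ 0.100 gives R_L ≥ R_th(1/0.100 − 1) = 6.705 × 9.000 = 60.3 kΩ.

R_L(min) ≈ 60.3 kΩ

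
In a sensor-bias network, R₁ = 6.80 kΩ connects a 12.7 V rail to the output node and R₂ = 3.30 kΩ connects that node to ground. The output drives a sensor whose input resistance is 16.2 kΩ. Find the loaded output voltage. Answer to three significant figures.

V_out ≈ 3.65 V

The load sits in parallel with R₂: R₂‖R_L = (3.30 × 16.2) / (3.30 + 16.2) = 2.742 kΩ.
V_out = 12.7 × 2.742 / (6.80 + 2.742) = 12.7 × 2.742/9.542 = 3.65 V.
(Unloaded it would have been 4.15 V.)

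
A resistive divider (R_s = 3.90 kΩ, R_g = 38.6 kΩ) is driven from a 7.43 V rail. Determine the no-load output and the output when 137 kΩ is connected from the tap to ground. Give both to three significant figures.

Unloaded: 6.75 V; loaded: 6.58 V

Open-circuit: V = 7.43 × 38.6/(3.90 + 38.6) = 6.75 V.
With the load, R_g becomes R_g‖R_L = 30.12 kΩ, so V = 7.43 × 30.12/34.02 = 6.58 V.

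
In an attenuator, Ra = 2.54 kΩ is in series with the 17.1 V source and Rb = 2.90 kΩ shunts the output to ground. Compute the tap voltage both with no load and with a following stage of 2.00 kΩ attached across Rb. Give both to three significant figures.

Unloaded: 9.12 V; loaded: 5.44 V

Open-circuit: V = 17.1 × 2.90/(2.54 + 2.90) = 9.12 V.
With the load, Rb becomes Rb‖R_L = 1.184 kΩ, so V = 17.1 × 1.184/3.724 = 5.44 V.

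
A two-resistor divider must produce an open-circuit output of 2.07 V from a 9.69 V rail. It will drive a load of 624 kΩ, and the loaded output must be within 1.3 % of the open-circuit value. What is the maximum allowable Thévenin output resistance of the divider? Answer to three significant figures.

Loading drop = R_th/(R_th + R_L) ≤ 0.0130, so R_th ≤ R_L · ε/(1−ε) = 624 kΩ × 0.0130/0.9870 = 8.22 kΩ.

R_th ≤ 8.22 kΩ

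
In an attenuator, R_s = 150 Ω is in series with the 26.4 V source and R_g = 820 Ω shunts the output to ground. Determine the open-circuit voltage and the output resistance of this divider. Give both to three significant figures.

V_th = 22.3 V, R_th = 127 Ω

V_th is the open-circuit tap voltage: 26.4 × 820/(150 + 820) = 22.3 V.
With the supply zeroed, R_s and R_g appear in parallel from the tap: R_th = R_s‖R_g = (150 × 820)/970.0 = 127 Ω.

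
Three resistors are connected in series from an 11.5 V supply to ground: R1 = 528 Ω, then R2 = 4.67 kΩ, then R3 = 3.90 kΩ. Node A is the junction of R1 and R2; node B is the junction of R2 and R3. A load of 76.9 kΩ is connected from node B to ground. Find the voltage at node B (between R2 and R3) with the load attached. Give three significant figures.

V ≈ 4.79 V

At node B, R3 is in parallel with the load: R3‖R_L = 3712 Ω.
Below node A the resistance is R2 + (R3‖R_L) = 8382 Ω, so V_A = 11.5 × 8382/8910 = 10.82 V.
Then V_B = V_A × (R3‖R_L)/(R2 + R3‖R_L) = 10.82 × 3712/8382 = 4.79 V.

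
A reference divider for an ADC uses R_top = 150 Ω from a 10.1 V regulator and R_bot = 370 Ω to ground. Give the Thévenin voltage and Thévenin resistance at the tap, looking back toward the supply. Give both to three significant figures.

V_th = 7.19 V, R_th = 107 Ω

V_th is the open-circuit tap voltage: 10.1 × 370/(150 + 370) = 7.19 V.
With the supply zeroed, R_top and R_bot appear in parallel from the tap: R_th = R_top‖R_bot = (150 × 370)/520.0 = 107 Ω.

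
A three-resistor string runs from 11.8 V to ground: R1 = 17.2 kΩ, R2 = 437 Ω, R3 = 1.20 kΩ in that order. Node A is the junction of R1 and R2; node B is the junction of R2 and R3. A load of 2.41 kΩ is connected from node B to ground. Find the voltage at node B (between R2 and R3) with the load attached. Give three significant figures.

At node B, R3 is in parallel with the load: R3‖R_L = 801.1 Ω.
Below node A the resistance is R2 + (R3‖R_L) = 1238 Ω, so V_A = 11.8 × 1238/18440 = 0.7924 V.
Then V_B = V_A × (R3‖R_L)/(R2 + R3‖R_L) = 0.7924 × 801.1/1238 = 0.513 V.

V ≈ 0.513 V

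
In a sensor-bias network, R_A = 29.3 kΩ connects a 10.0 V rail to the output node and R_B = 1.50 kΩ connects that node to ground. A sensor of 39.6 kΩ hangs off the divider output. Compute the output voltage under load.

V_out ≈ 0.470 V

The load sits in parallel with R_B: R_B‖R_L = (1.50 × 39.6) / (1.50 + 39.6) = 1.445 kΩ.
V_out = 10.0 × 1.445 / (29.3 + 1.445) = 10.0 × 1.445/30.75 = 0.470 V.
(Unloaded it would have been 0.487 V.)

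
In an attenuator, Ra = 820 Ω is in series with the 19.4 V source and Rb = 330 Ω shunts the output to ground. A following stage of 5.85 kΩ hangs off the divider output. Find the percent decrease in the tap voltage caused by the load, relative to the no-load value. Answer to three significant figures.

The divider's output (Thévenin) resistance is Ra‖Rb = 235.3 Ω.
Fractional drop under load = R_th/(R_th + R_L) = 235.3 / (235.3 + 5850) = 0.03867.
So the output falls by 3.87 %.

3.87 %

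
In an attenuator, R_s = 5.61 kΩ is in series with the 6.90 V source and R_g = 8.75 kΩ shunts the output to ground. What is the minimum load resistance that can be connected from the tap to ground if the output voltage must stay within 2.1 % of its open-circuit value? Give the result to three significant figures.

R_L(min) ≈ 159 kΩ

Output resistance R_th = R_s‖R_g = (5.61 × 8.75)/14.36 = 3.418 kΩ.
The fractional drop is R_th/(R_th + R_L); requiring this ≤ 0.0210 gives R_L ≥ R_th(1/0.0210 − 1) = 3.418 × 46.62 = 159 kΩ.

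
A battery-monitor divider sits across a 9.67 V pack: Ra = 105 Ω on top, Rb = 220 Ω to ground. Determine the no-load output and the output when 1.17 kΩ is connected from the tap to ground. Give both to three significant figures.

Open-circuit: V = 9.67 × 220/(105 + 220) = 6.55 V.
With the load, Rb becomes Rb‖R_L = 185.2 Ω, so V = 9.67 × 185.2/290.2 = 6.17 V.

Unloaded: 6.55 V; loaded: 6.17 V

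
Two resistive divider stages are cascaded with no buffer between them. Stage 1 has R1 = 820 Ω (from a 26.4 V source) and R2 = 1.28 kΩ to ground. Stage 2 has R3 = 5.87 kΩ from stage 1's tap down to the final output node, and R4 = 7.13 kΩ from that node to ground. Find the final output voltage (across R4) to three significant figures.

Stage 2 presents R3+R4 = 13000 Ω as a load on stage 1's tap.
Stage 1's lower leg becomes R2‖(R3+R4) = 1165 Ω, so V_mid = 26.4 × 1165/1985 = 15.50 V.
Stage 2 is itself unloaded: V_out = V_mid × R4/(R3+R4) = 15.50 × 7130/13000 = 8.50 V.

V_out ≈ 8.50 V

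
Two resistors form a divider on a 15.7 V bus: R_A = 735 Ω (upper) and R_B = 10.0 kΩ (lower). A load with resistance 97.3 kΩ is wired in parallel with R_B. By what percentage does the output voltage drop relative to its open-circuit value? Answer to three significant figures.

The divider's output (Thévenin) resistance is R_A‖R_B = 684.7 Ω.
Fractional drop under load = R_th/(R_th + R_L) = 684.7 / (684.7 + 97300) = 0.006988.
So the output falls by 0.699 %.

0.699 %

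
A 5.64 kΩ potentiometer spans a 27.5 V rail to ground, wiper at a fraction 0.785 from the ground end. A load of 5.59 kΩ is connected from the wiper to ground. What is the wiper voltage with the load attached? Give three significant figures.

The wiper splits the pot into (1−α)R = 1.213 kΩ above and αR = 4.427 kΩ below.
Lower section ‖ load = 2.471 kΩ.
V_wiper = 27.5 × 2.471/(1.213 + 2.471) = 18.4 V.

V ≈ 18.4 V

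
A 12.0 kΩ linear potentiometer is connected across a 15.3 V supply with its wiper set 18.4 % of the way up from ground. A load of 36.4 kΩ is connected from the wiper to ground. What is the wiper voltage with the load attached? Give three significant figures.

V ≈ 2.68 V

The wiper splits the pot into (1−α)R = 9.792 kΩ above and αR = 2.208 kΩ below.
Lower section ‖ load = 2.082 kΩ.
V_wiper = 15.3 × 2.082/(9.792 + 2.082) = 2.68 V.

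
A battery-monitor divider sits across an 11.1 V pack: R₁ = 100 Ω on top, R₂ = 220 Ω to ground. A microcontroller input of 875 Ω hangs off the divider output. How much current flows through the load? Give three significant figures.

I_L ≈ 8.09 mA

R₂‖R_L = 175.8 Ω; V_out = 11.1 × 175.8/275.8 = 7.075 V.
I_L = V_out / R_L = 7.075 / 875 Ω = 8.09 mA.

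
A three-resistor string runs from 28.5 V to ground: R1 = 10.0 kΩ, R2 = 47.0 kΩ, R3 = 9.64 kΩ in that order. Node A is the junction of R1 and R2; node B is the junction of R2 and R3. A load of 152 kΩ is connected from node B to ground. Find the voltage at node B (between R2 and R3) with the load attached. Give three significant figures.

V ≈ 3.91 V

At node B, R3 is in parallel with the load: R3‖R_L = 9.065 kΩ.
Below node A the resistance is R2 + (R3‖R_L) = 56.07 kΩ, so V_A = 28.5 × 56.07/66.07 = 24.19 V.
Then V_B = V_A × (R3‖R_L)/(R2 + R3‖R_L) = 24.19 × 9.065/56.07 = 3.91 V.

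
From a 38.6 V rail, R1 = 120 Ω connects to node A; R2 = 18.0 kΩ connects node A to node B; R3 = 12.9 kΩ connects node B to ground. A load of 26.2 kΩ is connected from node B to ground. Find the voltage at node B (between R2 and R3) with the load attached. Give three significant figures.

At node B, R3 is in parallel with the load: R3‖R_L = 8644 Ω.
Below node A the resistance is R2 + (R3‖R_L) = 26640 Ω, so V_A = 38.6 × 26640/26760 = 38.43 V.
Then V_B = V_A × (R3‖R_L)/(R2 + R3‖R_L) = 38.43 × 8644/26640 = 12.5 V.

V ≈ 12.5 V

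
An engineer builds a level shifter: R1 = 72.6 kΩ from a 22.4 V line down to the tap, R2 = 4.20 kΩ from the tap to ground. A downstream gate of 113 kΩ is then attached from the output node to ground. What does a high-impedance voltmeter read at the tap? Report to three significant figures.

V_out ≈ 1.18 V

The load sits in parallel with R2: R2‖R_L = (4.20 × 113) / (4.20 + 113) = 4.049 kΩ.
V_out = 22.4 × 4.049 / (72.6 + 4.049) = 22.4 × 4.049/76.65 = 1.18 V.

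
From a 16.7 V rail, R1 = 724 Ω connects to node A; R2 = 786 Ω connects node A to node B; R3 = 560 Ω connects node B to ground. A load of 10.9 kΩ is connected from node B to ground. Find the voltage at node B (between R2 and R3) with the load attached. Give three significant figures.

V ≈ 4.35 V

At node B, R3 is in parallel with the load: R3‖R_L = 532.6 Ω.
Below node A the resistance is R2 + (R3‖R_L) = 1319 Ω, so V_A = 16.7 × 1319/2043 = 10.78 V.
Then V_B = V_A × (R3‖R_L)/(R2 + R3‖R_L) = 10.78 × 532.6/1319 = 4.35 V.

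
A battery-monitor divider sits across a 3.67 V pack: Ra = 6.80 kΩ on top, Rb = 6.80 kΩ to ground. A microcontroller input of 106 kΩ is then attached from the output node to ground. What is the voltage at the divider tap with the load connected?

The load sits in parallel with Rb: Rb‖R_L = (6.80 × 106) / (6.80 + 106) = 6.390 kΩ.
V_out = 3.67 × 6.390 / (6.80 + 6.390) = 3.67 × 6.390/13.19 = 1.78 V.

V_out ≈ 1.78 V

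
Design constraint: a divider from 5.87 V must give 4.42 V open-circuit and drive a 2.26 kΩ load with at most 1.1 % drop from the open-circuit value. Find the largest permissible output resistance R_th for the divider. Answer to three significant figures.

Loading drop = R_th/(R_th + R_L) ≤ 0.0110, so R_th ≤ R_L · ε/(1−ε) = 2.26 kΩ × 0.0110/0.9890 = 25.1 Ω.
(Any R1, R2 with R2/(R1+R2) = 0.753 and R1‖R2 ≤ 25.1 Ω will meet the spec.)

R_th ≤ 25.1 Ω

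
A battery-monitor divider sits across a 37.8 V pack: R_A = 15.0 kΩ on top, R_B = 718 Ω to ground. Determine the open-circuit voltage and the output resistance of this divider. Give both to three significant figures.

V_th is the open-circuit tap voltage: 37.8 × 718/(15000 + 718) = 1.73 V.
With the supply zeroed, R_A and R_B appear in parallel from the tap: R_th = R_A‖R_B = (15000 × 718)/15720 = 685 Ω.

V_th = 1.73 V, R_th = 685 Ω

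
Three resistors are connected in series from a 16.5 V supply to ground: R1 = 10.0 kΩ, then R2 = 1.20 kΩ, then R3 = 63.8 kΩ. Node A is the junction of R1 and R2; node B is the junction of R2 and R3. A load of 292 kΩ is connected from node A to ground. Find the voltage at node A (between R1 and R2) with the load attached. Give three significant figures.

Below node A the series string R2+R3 = 65.00 kΩ sits in parallel with the 292 kΩ load: 53.17 kΩ.
V_A = 16.5 × 53.17/(10.0 + 53.17) = 13.9 V.

V ≈ 13.9 V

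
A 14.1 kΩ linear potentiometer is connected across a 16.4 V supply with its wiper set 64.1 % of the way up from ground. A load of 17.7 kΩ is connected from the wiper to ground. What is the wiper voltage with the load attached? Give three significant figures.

V ≈ 8.88 V

The wiper splits the pot into (1−α)R = 5.062 kΩ above and αR = 9.038 kΩ below.
Lower section ‖ load = 5.983 kΩ.
V_wiper = 16.4 × 5.983/(5.062 + 5.983) = 8.88 V.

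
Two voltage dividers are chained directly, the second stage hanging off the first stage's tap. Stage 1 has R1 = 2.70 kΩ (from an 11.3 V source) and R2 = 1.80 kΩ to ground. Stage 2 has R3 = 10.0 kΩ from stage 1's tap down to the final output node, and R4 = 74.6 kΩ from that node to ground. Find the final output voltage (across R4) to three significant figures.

V_out ≈ 3.94 V

Stage 2 presents R3+R4 = 84.60 kΩ as a load on stage 1's tap.
Stage 1's lower leg becomes R2‖(R3+R4) = 1.762 kΩ, so V_mid = 11.3 × 1.762/4.463 = 4.463 V.
Stage 2 is itself unloaded: V_out = V_mid × R4/(R3+R4) = 4.463 × 74.6/84.60 = 3.94 V.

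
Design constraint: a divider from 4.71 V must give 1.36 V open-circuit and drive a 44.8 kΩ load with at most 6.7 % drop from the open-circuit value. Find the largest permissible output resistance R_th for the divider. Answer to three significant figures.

R_th ≤ 3.22 kΩ

Loading drop = R_th/(R_th + R_L) ≤ 0.0670, so R_th ≤ R_L · ε/(1−ε) = 44.8 kΩ × 0.0670/0.9330 = 3.22 kΩ.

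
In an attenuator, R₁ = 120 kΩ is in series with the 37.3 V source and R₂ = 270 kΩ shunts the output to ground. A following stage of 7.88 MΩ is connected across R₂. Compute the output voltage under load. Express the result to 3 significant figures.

V_out ≈ 25.6 V

The load sits in parallel with R₂: R₂‖R_L = (270 × 7880) / (270 + 7880) = 261.1 kΩ.
V_out = 37.3 × 261.1 / (120 + 261.1) = 37.3 × 261.1/381.1 = 25.6 V.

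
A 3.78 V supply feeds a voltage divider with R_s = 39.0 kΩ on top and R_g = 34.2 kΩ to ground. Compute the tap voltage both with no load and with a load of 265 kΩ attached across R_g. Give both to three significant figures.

Open-circuit: V = 3.78 × 34.2/(39.0 + 34.2) = 1.77 V.
With the load, R_g becomes R_g‖R_L = 30.29 kΩ, so V = 3.78 × 30.29/69.29 = 1.65 V.

Unloaded: 1.77 V; loaded: 1.65 V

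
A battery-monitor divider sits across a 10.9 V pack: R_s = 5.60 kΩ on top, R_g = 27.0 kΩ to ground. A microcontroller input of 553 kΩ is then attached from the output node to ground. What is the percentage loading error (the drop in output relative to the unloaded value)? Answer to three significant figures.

0.832 %

The divider's output (Thévenin) resistance is R_s‖R_g = 4.638 kΩ.
Fractional drop under load = R_th/(R_th + R_L) = 4.638 / (4.638 + 553) = 0.008317.
So the output falls by 0.832 %.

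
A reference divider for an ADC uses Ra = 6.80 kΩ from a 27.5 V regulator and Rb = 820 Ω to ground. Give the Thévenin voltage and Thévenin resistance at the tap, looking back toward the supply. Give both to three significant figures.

V_th = 2.96 V, R_th = 732 Ω

V_th is the open-circuit tap voltage: 27.5 × 820/(6800 + 820) = 2.96 V.
With the supply zeroed, Ra and Rb appear in parallel from the tap: R_th = Ra‖Rb = (6800 × 820)/7620 = 732 Ω.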